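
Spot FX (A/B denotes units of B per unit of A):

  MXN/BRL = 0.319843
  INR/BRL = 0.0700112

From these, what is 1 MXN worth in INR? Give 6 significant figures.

MXN/INR = 4.56845

1 MXN × 0.319843 = 0.319843 BRL
0.319843 BRL ÷ 0.0700112 = 4.56845 INR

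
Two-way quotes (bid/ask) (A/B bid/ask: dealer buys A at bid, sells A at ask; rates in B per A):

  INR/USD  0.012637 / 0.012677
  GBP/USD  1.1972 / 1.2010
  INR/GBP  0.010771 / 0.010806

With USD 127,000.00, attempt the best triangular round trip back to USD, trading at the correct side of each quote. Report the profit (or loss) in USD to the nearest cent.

Net profit: USD 2,184.37

Best loop USD → INR → GBP → USD:
USD 127,000.00 ÷ 0.012677 (buy INR at ask) = INR 10,018,143.09
INR 10,018,143.09 × 0.010771 (sell INR at bid) = GBP 107,905.42
GBP 107,905.42 × 1.1972 (sell GBP at bid) = USD 129,184.37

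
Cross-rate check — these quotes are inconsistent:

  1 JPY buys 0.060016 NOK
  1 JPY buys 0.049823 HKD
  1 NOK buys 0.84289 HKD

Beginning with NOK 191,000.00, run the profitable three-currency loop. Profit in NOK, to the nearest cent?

Profit: NOK 2,928.41

Profitable loop is NOK → HKD → JPY → NOK:
NOK 191,000.00 × 0.84289 = HKD 160,991.99
HKD 160,991.99 ÷ 0.049823 = JPY 3,231,279
JPY 3,231,279 × 0.060016 = NOK 193,928.41
Profit = NOK 193,928.41 − NOK 191,000.00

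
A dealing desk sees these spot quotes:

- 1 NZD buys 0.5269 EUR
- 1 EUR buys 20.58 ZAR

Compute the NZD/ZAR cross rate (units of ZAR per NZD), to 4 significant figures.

1 NZD × 0.5269 = 0.5269 EUR
0.5269 EUR × 20.58 = 10.8436 ZAR

NZD/ZAR = 10.84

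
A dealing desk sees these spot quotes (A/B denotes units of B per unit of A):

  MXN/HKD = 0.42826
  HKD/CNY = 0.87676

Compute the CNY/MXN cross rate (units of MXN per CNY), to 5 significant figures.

CNY/MXN = 2.6632

1 CNY ÷ 0.87676 = 1.14056 HKD
1.14056 HKD ÷ 0.42826 = 2.66325 MXN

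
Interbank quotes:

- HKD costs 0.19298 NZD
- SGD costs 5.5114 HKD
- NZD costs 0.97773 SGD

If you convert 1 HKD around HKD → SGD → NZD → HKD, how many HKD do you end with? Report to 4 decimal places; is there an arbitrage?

Around HKD → SGD → NZD → HKD: 1 ÷ 5.5114 ÷ 0.97773 ÷ 0.19298 = 0.961627
Product < 1; profitable direction is HKD → NZD → SGD → HKD.

0.9616 (arbitrage exists)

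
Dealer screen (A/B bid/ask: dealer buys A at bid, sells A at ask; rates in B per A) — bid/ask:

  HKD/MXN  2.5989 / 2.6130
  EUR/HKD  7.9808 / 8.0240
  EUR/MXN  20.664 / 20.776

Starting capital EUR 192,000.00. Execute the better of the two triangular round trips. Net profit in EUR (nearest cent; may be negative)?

Net result: EUR -320.67 (no profitable arbitrage after spreads)

Best loop EUR → HKD → MXN → EUR:
EUR 192,000.00 × 7.9808 (sell EUR at bid) = HKD 1,532,313.60
HKD 1,532,313.60 × 2.5989 (sell HKD at bid) = MXN 3,982,329.82
MXN 3,982,329.82 ÷ 20.776 (buy EUR at ask) = EUR 191,679.33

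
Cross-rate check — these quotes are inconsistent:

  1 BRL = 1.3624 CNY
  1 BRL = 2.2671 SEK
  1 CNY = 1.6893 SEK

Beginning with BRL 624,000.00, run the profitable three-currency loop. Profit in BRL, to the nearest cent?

Profitable loop is BRL → CNY → SEK → BRL:
BRL 624,000.00 × 1.3624 = CNY 850,137.60
CNY 850,137.60 × 1.6893 = SEK 1,436,137.45
SEK 1,436,137.45 ÷ 2.2671 = BRL 633,468.95
Profit = BRL 633,468.95 − BRL 624,000.00

Profit: BRL 9,468.95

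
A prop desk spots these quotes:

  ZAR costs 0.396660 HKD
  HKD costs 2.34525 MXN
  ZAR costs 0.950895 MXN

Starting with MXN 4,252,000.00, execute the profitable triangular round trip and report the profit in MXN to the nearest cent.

Profit: MXN 94,285.67

Profitable loop is MXN → HKD → ZAR → MXN:
MXN 4,252,000.00 ÷ 2.34525 = HKD 1,813,026.33
HKD 1,813,026.33 ÷ 0.396660 = ZAR 4,570,731.43
ZAR 4,570,731.43 × 0.950895 = MXN 4,346,285.67
Profit = MXN 4,346,285.67 − MXN 4,252,000.00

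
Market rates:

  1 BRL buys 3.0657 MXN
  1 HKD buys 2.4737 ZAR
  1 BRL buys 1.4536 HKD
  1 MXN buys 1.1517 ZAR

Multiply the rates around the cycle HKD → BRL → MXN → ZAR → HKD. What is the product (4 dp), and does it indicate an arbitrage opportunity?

Around HKD → BRL → MXN → ZAR → HKD: 1 ÷ 1.4536 × 3.0657 × 1.1517 ÷ 2.4737 = 0.981922
Product < 1; profitable direction is HKD → ZAR → MXN → BRL → HKD.

0.9819 (arbitrage exists)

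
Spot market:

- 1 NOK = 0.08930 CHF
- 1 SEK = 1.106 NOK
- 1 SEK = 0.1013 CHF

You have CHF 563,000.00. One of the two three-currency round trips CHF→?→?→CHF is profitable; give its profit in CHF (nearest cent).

Profit: CHF 14,445.84

Profitable loop is CHF → NOK → SEK → CHF:
CHF 563,000.00 ÷ 0.08930 = NOK 6,304,591.27
NOK 6,304,591.27 ÷ 1.106 = SEK 5,700,353.77
SEK 5,700,353.77 × 0.1013 = CHF 577,445.84
Profit = CHF 577,445.84 − CHF 563,000.00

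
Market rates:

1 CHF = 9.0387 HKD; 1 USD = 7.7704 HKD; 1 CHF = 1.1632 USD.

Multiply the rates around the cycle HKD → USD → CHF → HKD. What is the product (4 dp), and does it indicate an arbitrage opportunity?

1.0000 (no arbitrage)

Around HKD → USD → CHF → HKD: 1 ÷ 7.7704 ÷ 1.1632 × 9.0387 = 1.000019
Product ≈ 1 (deviation 0.002%, within rounding noise).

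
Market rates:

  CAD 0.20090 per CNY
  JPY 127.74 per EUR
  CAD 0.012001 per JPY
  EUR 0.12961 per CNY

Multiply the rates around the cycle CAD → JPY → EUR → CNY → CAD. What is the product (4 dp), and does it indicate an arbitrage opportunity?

Around CAD → JPY → EUR → CNY → CAD: 1 ÷ 0.012001 ÷ 127.74 ÷ 0.12961 × 0.20090 = 1.011107
Product > 1; profitable direction is CAD → JPY → EUR → CNY → CAD.

1.0111 (arbitrage exists)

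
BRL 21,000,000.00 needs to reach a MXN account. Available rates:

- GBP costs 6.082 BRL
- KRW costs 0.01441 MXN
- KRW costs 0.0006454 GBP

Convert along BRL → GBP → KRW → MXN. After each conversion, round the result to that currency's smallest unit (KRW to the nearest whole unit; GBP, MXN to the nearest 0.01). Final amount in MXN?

MXN 77,091,749.10

BRL 21,000,000.00 ÷ 6.082 = GBP 3,452,811.58
GBP 3,452,811.58 ÷ 0.0006454 = KRW 5,349,878,494
KRW 5,349,878,494 × 0.01441 = MXN 77,091,749.10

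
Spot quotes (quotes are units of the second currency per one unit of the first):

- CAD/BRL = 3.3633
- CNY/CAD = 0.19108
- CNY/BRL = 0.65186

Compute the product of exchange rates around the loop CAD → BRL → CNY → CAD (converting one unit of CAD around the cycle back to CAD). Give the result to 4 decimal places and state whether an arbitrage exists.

0.9859 (arbitrage exists)

Around CAD → BRL → CNY → CAD: 1 × 3.3633 ÷ 0.65186 × 0.19108 = 0.985886
Product < 1; profitable direction is CAD → CNY → BRL → CAD.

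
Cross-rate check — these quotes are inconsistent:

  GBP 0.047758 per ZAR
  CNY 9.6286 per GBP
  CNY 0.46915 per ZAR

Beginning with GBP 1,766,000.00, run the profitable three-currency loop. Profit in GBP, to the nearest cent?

Profitable loop is GBP → ZAR → CNY → GBP:
GBP 1,766,000.00 ÷ 0.047758 = ZAR 36,978,097.91
ZAR 36,978,097.91 × 0.46915 = CNY 17,348,274.63
CNY 17,348,274.63 ÷ 9.6286 = GBP 1,801,744.24
Profit = GBP 1,801,744.24 − GBP 1,766,000.00

Profit: GBP 35,744.24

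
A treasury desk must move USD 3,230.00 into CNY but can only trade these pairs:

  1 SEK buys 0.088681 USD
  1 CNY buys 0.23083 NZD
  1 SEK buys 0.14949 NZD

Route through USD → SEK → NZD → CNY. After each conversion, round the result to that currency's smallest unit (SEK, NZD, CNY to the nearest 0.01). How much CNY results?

USD 3,230.00 ÷ 0.088681 = SEK 36,422.68
SEK 36,422.68 × 0.14949 = NZD 5,444.83
NZD 5,444.83 ÷ 0.23083 = CNY 23,588.05

CNY 23,588.05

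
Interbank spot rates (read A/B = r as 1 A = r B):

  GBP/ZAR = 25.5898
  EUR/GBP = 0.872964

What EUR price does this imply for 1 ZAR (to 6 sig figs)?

1 ZAR ÷ 25.5898 = 0.0390781 GBP
0.0390781 GBP ÷ 0.872964 = 0.0447648 EUR

ZAR/EUR = 0.0447648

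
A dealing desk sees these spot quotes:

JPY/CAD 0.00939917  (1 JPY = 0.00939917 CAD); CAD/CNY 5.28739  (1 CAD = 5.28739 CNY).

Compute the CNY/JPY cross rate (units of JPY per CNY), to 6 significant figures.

1 CNY ÷ 5.28739 = 0.189129 CAD
0.189129 CAD ÷ 0.00939917 = 20.1219 JPY

CNY/JPY = 20.1219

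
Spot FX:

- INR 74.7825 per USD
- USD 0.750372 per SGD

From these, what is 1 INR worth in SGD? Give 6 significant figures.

1 INR ÷ 74.7825 = 0.0133721 USD
0.0133721 USD ÷ 0.750372 = 0.0178206 SGD

INR/SGD = 0.0178206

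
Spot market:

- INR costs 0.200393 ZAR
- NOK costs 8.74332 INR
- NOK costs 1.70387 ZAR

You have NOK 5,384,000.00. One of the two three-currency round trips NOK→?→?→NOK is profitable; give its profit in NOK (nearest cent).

Profit: NOK 152,400.71

Profitable loop is NOK → INR → ZAR → NOK:
NOK 5,384,000.00 × 8.74332 = INR 47,074,034.88
INR 47,074,034.88 × 0.200393 = ZAR 9,433,307.07
ZAR 9,433,307.07 ÷ 1.70387 = NOK 5,536,400.71
Profit = NOK 5,536,400.71 − NOK 5,384,000.00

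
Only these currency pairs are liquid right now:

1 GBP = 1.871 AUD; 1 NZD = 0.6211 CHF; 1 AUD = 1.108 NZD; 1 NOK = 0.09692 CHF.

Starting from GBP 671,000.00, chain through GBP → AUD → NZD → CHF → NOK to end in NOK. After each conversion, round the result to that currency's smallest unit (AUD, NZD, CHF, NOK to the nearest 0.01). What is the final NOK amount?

GBP 671,000.00 × 1.871 = AUD 1,255,441.00
AUD 1,255,441.00 × 1.108 = NZD 1,391,028.63
NZD 1,391,028.63 × 0.6211 = CHF 863,967.88
CHF 863,967.88 ÷ 0.09692 = NOK 8,914,237.31

NOK 8,914,237.31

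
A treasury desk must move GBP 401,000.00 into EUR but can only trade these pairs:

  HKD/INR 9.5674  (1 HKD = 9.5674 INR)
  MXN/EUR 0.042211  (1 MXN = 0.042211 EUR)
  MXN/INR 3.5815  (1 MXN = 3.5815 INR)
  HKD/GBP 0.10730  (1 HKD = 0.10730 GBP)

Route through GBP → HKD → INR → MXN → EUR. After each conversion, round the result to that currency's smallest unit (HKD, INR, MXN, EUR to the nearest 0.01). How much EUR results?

GBP 401,000.00 ÷ 0.10730 = HKD 3,737,185.46
HKD 3,737,185.46 × 9.5674 = INR 35,755,148.17
INR 35,755,148.17 ÷ 3.5815 = MXN 9,983,288.61
MXN 9,983,288.61 × 0.042211 = EUR 421,404.60

EUR 421,404.60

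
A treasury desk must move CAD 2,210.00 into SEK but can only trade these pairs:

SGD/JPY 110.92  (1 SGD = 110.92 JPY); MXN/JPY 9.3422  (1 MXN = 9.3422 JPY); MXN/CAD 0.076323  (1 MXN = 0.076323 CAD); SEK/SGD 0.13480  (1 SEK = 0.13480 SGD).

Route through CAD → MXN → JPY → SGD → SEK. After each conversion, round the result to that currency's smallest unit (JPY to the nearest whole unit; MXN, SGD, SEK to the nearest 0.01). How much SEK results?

SEK 18,091.99

CAD 2,210.00 ÷ 0.076323 = MXN 28,955.88
MXN 28,955.88 × 9.3422 = JPY 270,512
JPY 270,512 ÷ 110.92 = SGD 2,438.80
SGD 2,438.80 ÷ 0.13480 = SEK 18,091.99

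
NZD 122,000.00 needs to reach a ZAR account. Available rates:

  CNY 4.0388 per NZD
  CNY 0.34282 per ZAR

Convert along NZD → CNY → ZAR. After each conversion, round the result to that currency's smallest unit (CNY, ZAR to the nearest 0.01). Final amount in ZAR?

NZD 122,000.00 × 4.0388 = CNY 492,733.60
CNY 492,733.60 ÷ 0.34282 = ZAR 1,437,295.37

ZAR 1,437,295.37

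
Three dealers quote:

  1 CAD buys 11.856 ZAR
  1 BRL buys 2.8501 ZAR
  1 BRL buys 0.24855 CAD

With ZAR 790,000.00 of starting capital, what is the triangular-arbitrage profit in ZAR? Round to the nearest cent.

Profit: ZAR 26,806.06

Profitable loop is ZAR → BRL → CAD → ZAR:
ZAR 790,000.00 ÷ 2.8501 = BRL 277,183.26
BRL 277,183.26 × 0.24855 = CAD 68,893.90
CAD 68,893.90 × 11.856 = ZAR 816,806.06
Profit = ZAR 816,806.06 − ZAR 790,000.00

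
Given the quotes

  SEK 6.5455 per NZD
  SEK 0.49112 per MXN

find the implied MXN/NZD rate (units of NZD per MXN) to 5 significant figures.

MXN/NZD = 0.075032

1 MXN × 0.49112 = 0.49112 SEK
0.49112 SEK ÷ 6.5455 = 0.0750317 NZD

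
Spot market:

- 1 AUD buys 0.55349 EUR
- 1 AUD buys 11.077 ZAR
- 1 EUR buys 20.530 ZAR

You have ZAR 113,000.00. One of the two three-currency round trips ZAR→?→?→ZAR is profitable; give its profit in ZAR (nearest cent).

Profitable loop is ZAR → AUD → EUR → ZAR:
ZAR 113,000.00 ÷ 11.077 = AUD 10,201.32
AUD 10,201.32 × 0.55349 = EUR 5,646.33
EUR 5,646.33 × 20.530 = ZAR 115,919.10
Profit = ZAR 115,919.10 − ZAR 113,000.00

Profit: ZAR 2,919.10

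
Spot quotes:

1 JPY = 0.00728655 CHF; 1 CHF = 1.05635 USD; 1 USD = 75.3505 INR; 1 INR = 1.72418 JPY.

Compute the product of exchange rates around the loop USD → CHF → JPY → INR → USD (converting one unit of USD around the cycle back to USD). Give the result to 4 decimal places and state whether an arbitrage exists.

Around USD → CHF → JPY → INR → USD: 1 ÷ 1.05635 ÷ 0.00728655 ÷ 1.72418 ÷ 75.3505 = 1.000003
Product ≈ 1 (deviation 0.000%, within rounding noise).

1.0000 (no arbitrage)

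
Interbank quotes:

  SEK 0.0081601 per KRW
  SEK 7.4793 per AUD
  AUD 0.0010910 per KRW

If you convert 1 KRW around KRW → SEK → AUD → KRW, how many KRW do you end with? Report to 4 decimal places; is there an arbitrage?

Around KRW → SEK → AUD → KRW: 1 × 0.0081601 ÷ 7.4793 ÷ 0.0010910 = 1.000023
Product ≈ 1 (deviation 0.002%, within rounding noise).

1.0000 (no arbitrage)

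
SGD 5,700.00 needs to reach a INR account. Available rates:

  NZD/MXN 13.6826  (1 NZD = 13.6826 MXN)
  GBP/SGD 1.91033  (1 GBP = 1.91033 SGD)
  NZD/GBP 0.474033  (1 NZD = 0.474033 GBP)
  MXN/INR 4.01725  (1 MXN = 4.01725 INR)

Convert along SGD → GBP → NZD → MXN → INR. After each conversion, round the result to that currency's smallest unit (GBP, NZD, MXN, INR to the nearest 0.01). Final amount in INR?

SGD 5,700.00 ÷ 1.91033 = GBP 2,983.78
GBP 2,983.78 ÷ 0.474033 = NZD 6,294.46
NZD 6,294.46 × 13.6826 = MXN 86,124.58
MXN 86,124.58 × 4.01725 = INR 345,983.97

INR 345,983.97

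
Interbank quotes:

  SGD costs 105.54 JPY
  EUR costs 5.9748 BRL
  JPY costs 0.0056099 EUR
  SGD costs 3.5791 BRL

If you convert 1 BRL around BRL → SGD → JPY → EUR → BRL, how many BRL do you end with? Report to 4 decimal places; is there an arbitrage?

Around BRL → SGD → JPY → EUR → BRL: 1 ÷ 3.5791 × 105.54 × 0.0056099 × 5.9748 = 0.988375
Product < 1; profitable direction is BRL → EUR → JPY → SGD → BRL.

0.9884 (arbitrage exists)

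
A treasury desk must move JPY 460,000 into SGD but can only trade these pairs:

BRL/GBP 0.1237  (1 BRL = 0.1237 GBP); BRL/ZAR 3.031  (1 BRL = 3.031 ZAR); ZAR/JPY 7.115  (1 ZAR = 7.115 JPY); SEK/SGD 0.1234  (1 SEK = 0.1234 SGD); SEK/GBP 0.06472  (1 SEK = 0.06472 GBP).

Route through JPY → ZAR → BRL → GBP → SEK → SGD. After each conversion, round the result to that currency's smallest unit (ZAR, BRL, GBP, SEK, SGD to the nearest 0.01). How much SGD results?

SGD 5,030.88

JPY 460,000 ÷ 7.115 = ZAR 64,652.14
ZAR 64,652.14 ÷ 3.031 = BRL 21,330.30
BRL 21,330.30 × 0.1237 = GBP 2,638.56
GBP 2,638.56 ÷ 0.06472 = SEK 40,768.85
SEK 40,768.85 × 0.1234 = SGD 5,030.88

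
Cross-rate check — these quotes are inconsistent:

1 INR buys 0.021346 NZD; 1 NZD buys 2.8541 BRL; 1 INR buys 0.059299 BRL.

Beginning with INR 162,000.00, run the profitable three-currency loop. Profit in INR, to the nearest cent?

Profitable loop is INR → NZD → BRL → INR:
INR 162,000.00 × 0.021346 = NZD 3,458.05
NZD 3,458.05 × 2.8541 = BRL 9,869.63
BRL 9,869.63 ÷ 0.059299 = INR 166,438.32
Profit = INR 166,438.32 − INR 162,000.00

Profit: INR 4,438.32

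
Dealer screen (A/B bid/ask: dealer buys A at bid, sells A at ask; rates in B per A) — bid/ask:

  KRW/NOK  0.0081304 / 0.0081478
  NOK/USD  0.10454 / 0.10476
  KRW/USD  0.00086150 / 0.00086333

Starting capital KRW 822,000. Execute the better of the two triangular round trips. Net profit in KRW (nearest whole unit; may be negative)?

Net profit: KRW 7,643

Best loop KRW → USD → NOK → KRW:
KRW 822,000 × 0.00086150 (sell KRW at bid) = USD 708.15
USD 708.15 ÷ 0.10476 (buy NOK at ask) = NOK 6,759.77
NOK 6,759.77 ÷ 0.0081478 (buy KRW at ask) = KRW 829,643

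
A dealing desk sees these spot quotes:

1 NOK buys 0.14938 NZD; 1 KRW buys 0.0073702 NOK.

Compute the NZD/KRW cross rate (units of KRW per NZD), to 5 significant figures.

1 NZD ÷ 0.14938 = 6.69434 NOK
6.69434 NOK ÷ 0.0073702 = 908.298 KRW

NZD/KRW = 908.30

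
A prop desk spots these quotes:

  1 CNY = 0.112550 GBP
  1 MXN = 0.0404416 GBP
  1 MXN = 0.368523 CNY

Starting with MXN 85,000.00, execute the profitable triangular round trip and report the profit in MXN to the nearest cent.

Profitable loop is MXN → CNY → GBP → MXN:
MXN 85,000.00 × 0.368523 = CNY 31,324.45
CNY 31,324.45 × 0.112550 = GBP 3,525.57
GBP 3,525.57 ÷ 0.0404416 = MXN 87,176.75
Profit = MXN 87,176.75 − MXN 85,000.00

Profit: MXN 2,176.75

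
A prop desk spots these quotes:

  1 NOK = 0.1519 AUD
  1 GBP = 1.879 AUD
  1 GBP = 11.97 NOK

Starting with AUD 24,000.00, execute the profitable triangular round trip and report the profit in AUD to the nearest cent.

Profit: AUD 801.97

Profitable loop is AUD → NOK → GBP → AUD:
AUD 24,000.00 ÷ 0.1519 = NOK 157,998.68
NOK 157,998.68 ÷ 11.97 = GBP 13,199.56
GBP 13,199.56 × 1.879 = AUD 24,801.97
Profit = AUD 24,801.97 − AUD 24,000.00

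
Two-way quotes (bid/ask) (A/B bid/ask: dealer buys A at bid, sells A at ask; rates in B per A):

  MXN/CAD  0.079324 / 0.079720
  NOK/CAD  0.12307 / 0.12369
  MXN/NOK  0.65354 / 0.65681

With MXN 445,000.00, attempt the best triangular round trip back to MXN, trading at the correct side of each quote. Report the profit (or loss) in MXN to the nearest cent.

Net profit: MXN 3,969.77

Best loop MXN → NOK → CAD → MXN:
MXN 445,000.00 × 0.65354 (sell MXN at bid) = NOK 290,825.30
NOK 290,825.30 × 0.12307 (sell NOK at bid) = CAD 35,791.87
CAD 35,791.87 ÷ 0.079720 (buy MXN at ask) = MXN 448,969.77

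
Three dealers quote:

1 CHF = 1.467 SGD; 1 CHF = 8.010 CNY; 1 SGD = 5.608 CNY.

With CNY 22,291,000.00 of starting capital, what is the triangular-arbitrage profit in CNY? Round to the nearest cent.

Profit: CNY 603,710.41

Profitable loop is CNY → CHF → SGD → CNY:
CNY 22,291,000.00 ÷ 8.010 = CHF 2,782,896.38
CHF 2,782,896.38 × 1.467 = SGD 4,082,508.99
SGD 4,082,508.99 × 5.608 = CNY 22,894,710.41
Profit = CNY 22,894,710.41 − CNY 22,291,000.00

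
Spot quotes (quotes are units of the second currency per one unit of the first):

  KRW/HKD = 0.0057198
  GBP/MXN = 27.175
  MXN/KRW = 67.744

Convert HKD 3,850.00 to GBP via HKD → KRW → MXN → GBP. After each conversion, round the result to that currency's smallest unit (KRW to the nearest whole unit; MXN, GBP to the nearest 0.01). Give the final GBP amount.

GBP 365.63

HKD 3,850.00 ÷ 0.0057198 = KRW 673,100
KRW 673,100 ÷ 67.744 = MXN 9,935.94
MXN 9,935.94 ÷ 27.175 = GBP 365.63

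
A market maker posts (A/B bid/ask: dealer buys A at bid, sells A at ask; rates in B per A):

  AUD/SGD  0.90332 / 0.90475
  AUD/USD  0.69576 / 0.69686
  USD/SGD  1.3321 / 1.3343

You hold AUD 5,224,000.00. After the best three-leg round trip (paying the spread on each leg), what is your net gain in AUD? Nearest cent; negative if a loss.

Net profit: AUD 127,442.48

Best loop AUD → USD → SGD → AUD:
AUD 5,224,000.00 × 0.69576 (sell AUD at bid) = USD 3,634,650.24
USD 3,634,650.24 × 1.3321 (sell USD at bid) = SGD 4,841,717.58
SGD 4,841,717.58 ÷ 0.90475 (buy AUD at ask) = AUD 5,351,442.48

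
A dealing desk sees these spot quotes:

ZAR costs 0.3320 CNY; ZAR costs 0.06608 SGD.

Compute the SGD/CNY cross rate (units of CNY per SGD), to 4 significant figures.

SGD/CNY = 5.024

1 SGD ÷ 0.06608 = 15.1332 ZAR
15.1332 ZAR × 0.3320 = 5.02421 CNY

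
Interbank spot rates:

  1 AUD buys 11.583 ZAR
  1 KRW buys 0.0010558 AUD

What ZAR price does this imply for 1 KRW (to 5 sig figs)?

KRW/ZAR = 0.012229

1 KRW × 0.0010558 = 0.0010558 AUD
0.0010558 AUD × 11.583 = 0.0122293 ZAR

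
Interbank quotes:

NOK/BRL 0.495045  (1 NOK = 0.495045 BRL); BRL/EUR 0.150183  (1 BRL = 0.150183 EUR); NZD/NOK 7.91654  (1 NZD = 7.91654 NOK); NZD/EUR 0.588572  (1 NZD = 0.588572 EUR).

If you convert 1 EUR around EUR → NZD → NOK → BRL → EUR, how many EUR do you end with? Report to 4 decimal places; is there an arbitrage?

Around EUR → NZD → NOK → BRL → EUR: 1 ÷ 0.588572 × 7.91654 × 0.495045 × 0.150183 = 1.000003
Product ≈ 1 (deviation 0.000%, within rounding noise).

1.0000 (no arbitrage)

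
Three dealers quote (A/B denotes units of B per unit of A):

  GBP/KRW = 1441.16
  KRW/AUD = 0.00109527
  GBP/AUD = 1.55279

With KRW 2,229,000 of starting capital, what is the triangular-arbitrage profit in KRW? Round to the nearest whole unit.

Profit: KRW 36,848

Profitable loop is KRW → AUD → GBP → KRW:
KRW 2,229,000 × 0.00109527 = AUD 2,441.36
AUD 2,441.36 ÷ 1.55279 = GBP 1,572.24
GBP 1,572.24 × 1441.16 = KRW 2,265,848
Profit = KRW 2,265,848 − KRW 2,229,000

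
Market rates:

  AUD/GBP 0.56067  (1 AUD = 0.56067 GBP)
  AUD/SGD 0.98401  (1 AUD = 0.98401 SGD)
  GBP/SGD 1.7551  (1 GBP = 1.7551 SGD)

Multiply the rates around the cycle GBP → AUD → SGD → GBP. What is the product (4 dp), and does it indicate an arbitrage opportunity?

1.0000 (no arbitrage)

Around GBP → AUD → SGD → GBP: 1 ÷ 0.56067 × 0.98401 ÷ 1.7551 = 0.999978
Product ≈ 1 (deviation 0.002%, within rounding noise).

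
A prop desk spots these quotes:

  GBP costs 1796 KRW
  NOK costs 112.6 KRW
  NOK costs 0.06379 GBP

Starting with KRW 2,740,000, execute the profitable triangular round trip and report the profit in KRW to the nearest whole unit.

Profit: KRW 47,861

Profitable loop is KRW → NOK → GBP → KRW:
KRW 2,740,000 ÷ 112.6 = NOK 24,333.93
NOK 24,333.93 × 0.06379 = GBP 1,552.26
GBP 1,552.26 × 1796 = KRW 2,787,861
Profit = KRW 2,787,861 − KRW 2,740,000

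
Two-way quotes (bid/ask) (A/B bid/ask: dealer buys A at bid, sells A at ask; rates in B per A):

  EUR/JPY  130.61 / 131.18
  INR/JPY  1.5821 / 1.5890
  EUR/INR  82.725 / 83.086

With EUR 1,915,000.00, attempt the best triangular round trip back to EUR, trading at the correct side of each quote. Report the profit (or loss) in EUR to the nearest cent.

Net result: EUR -4,390.83 (no profitable arbitrage after spreads)

Best loop EUR → INR → JPY → EUR:
EUR 1,915,000.00 × 82.725 (sell EUR at bid) = INR 158,418,375.00
INR 158,418,375.00 × 1.5821 (sell INR at bid) = JPY 250,633,711
JPY 250,633,711 ÷ 131.18 (buy EUR at ask) = EUR 1,910,609.17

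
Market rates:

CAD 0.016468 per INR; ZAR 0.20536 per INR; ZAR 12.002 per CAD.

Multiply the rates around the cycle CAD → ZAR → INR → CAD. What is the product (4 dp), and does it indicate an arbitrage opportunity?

Around CAD → ZAR → INR → CAD: 1 × 12.002 ÷ 0.20536 × 0.016468 = 0.962451
Product < 1; profitable direction is CAD → INR → ZAR → CAD.

0.9625 (arbitrage exists)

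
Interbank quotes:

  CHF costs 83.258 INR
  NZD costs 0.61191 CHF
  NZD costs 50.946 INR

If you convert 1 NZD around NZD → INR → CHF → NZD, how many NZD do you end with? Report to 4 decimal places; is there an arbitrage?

1.0000 (no arbitrage)

Around NZD → INR → CHF → NZD: 1 × 50.946 ÷ 83.258 ÷ 0.61191 = 0.999992
Product ≈ 1 (deviation 0.001%, within rounding noise).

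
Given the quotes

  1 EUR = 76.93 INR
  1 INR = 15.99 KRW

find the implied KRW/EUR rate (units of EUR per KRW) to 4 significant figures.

KRW/EUR = 0.0008129

1 KRW ÷ 15.99 = 0.0625391 INR
0.0625391 INR ÷ 76.93 = 0.000812935 EUR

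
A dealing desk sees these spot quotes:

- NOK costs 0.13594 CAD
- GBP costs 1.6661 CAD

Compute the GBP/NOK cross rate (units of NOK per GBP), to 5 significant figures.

GBP/NOK = 12.256

1 GBP × 1.6661 = 1.6661 CAD
1.6661 CAD ÷ 0.13594 = 12.2561 NOK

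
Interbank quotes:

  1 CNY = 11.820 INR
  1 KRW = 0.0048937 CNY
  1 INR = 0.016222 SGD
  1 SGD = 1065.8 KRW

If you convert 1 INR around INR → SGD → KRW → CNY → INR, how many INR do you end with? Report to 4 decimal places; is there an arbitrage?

Around INR → SGD → KRW → CNY → INR: 1 × 0.016222 × 1065.8 × 0.0048937 × 11.820 = 1.000080
Product ≈ 1 (deviation 0.008%, within rounding noise).

1.0001 (no arbitrage)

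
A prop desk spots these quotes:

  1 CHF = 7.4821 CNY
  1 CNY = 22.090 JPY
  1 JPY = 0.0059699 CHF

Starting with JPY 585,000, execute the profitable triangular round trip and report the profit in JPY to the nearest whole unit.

Profit: JPY 7,884

Profitable loop is JPY → CNY → CHF → JPY:
JPY 585,000 ÷ 22.090 = CNY 26,482.57
CNY 26,482.57 ÷ 7.4821 = CHF 3,539.46
CHF 3,539.46 ÷ 0.0059699 = JPY 592,884
Profit = JPY 592,884 − JPY 585,000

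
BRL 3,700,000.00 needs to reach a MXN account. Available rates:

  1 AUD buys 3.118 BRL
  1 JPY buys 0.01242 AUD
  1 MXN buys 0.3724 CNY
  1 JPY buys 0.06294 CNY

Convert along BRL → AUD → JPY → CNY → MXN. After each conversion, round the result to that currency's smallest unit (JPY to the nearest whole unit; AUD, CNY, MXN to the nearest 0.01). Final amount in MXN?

BRL 3,700,000.00 ÷ 3.118 = AUD 1,186,658.11
AUD 1,186,658.11 ÷ 0.01242 = JPY 95,544,131
JPY 95,544,131 × 0.06294 = CNY 6,013,547.61
CNY 6,013,547.61 ÷ 0.3724 = MXN 16,148,087.03

MXN 16,148,087.03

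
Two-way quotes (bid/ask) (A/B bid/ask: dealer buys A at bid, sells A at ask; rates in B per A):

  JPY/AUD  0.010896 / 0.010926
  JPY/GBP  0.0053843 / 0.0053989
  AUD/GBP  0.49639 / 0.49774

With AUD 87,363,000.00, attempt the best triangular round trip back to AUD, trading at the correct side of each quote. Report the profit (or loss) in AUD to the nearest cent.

Net profit: AUD 158,020.73

Best loop AUD → GBP → JPY → AUD:
AUD 87,363,000.00 × 0.49639 (sell AUD at bid) = GBP 43,366,119.57
GBP 43,366,119.57 ÷ 0.0053989 (buy JPY at ask) = JPY 8,032,399,113
JPY 8,032,399,113 × 0.010896 (sell JPY at bid) = AUD 87,521,020.73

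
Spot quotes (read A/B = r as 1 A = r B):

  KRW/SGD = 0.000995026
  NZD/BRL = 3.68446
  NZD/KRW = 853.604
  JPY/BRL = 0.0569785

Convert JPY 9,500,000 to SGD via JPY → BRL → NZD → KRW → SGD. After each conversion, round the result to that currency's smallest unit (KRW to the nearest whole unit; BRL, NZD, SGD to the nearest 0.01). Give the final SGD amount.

JPY 9,500,000 × 0.0569785 = BRL 541,295.75
BRL 541,295.75 ÷ 3.68446 = NZD 146,913.18
NZD 146,913.18 × 853.604 = KRW 125,405,678
KRW 125,405,678 × 0.000995026 = SGD 124,781.91

SGD 124,781.91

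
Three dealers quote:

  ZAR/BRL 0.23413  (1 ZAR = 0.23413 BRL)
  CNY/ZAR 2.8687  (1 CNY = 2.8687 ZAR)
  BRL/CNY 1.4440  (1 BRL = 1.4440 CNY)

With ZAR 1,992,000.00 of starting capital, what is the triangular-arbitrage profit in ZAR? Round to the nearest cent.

Profit: ZAR 61,903.06

Profitable loop is ZAR → CNY → BRL → ZAR:
ZAR 1,992,000.00 ÷ 2.8687 = CNY 694,391.19
CNY 694,391.19 ÷ 1.4440 = BRL 480,880.32
BRL 480,880.32 ÷ 0.23413 = ZAR 2,053,903.06
Profit = ZAR 2,053,903.06 − ZAR 1,992,000.00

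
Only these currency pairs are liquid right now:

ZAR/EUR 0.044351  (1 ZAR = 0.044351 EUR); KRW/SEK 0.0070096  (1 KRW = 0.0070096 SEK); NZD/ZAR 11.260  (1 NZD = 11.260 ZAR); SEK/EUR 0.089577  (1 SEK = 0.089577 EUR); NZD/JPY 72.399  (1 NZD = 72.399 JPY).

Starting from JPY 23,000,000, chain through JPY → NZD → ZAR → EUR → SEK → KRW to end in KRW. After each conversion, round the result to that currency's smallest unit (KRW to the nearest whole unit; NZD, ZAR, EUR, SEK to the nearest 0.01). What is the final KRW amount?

JPY 23,000,000 ÷ 72.399 = NZD 317,683.95
NZD 317,683.95 × 11.260 = ZAR 3,577,121.28
ZAR 3,577,121.28 × 0.044351 = EUR 158,648.91
EUR 158,648.91 ÷ 0.089577 = SEK 1,771,089.79
SEK 1,771,089.79 ÷ 0.0070096 = KRW 252,666,313

KRW 252,666,313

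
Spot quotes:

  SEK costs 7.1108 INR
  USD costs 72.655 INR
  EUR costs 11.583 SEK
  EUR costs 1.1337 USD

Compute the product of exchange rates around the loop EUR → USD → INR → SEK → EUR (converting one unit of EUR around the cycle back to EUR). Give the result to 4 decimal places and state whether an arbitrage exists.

1.0001 (no arbitrage)

Around EUR → USD → INR → SEK → EUR: 1 × 1.1337 × 72.655 ÷ 7.1108 ÷ 11.583 = 1.000056
Product ≈ 1 (deviation 0.006%, within rounding noise).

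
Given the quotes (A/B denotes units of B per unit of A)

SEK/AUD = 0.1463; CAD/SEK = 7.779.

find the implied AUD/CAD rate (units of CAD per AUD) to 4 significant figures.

1 AUD ÷ 0.1463 = 6.83527 SEK
6.83527 SEK ÷ 7.779 = 0.878682 CAD

AUD/CAD = 0.8787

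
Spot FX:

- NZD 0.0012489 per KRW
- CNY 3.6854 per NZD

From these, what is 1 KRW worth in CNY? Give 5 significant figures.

1 KRW × 0.0012489 = 0.0012489 NZD
0.0012489 NZD × 3.6854 = 0.0046027 CNY

KRW/CNY = 0.0046027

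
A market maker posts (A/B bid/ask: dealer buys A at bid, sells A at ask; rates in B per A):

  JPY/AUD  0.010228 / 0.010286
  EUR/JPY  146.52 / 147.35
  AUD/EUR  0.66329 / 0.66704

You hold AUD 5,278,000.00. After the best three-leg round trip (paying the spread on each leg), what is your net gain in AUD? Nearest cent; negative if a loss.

Net result: AUD -31,611.29 (no profitable arbitrage after spreads)

Best loop AUD → EUR → JPY → AUD:
AUD 5,278,000.00 × 0.66329 (sell AUD at bid) = EUR 3,500,844.62
EUR 3,500,844.62 × 146.52 (sell EUR at bid) = JPY 512,943,754
JPY 512,943,754 × 0.010228 (sell JPY at bid) = AUD 5,246,388.71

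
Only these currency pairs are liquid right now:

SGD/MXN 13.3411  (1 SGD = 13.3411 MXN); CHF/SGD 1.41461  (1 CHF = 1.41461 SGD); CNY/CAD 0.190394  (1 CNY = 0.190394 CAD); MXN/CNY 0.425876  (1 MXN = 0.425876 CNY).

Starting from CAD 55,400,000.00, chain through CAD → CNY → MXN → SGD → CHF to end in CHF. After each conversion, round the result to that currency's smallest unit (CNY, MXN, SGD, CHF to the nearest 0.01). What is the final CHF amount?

CAD 55,400,000.00 ÷ 0.190394 = CNY 290,975,555.95
CNY 290,975,555.95 ÷ 0.425876 = MXN 683,240,088.55
MXN 683,240,088.55 ÷ 13.3411 = SGD 51,213,174.97
SGD 51,213,174.97 ÷ 1.41461 = CHF 36,203,034.74

CHF 36,203,034.74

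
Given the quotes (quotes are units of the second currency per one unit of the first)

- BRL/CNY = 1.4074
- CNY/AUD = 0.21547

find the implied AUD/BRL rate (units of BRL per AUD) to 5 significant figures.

AUD/BRL = 3.2976

1 AUD ÷ 0.21547 = 4.64102 CNY
4.64102 CNY ÷ 1.4074 = 3.29758 BRL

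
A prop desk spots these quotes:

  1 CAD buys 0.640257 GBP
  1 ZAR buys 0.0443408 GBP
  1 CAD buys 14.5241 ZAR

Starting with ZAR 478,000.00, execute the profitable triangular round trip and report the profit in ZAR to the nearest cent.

Profit: ZAR 2,802.06

Profitable loop is ZAR → GBP → CAD → ZAR:
ZAR 478,000.00 × 0.0443408 = GBP 21,194.90
GBP 21,194.90 ÷ 0.640257 = CAD 33,103.74
CAD 33,103.74 × 14.5241 = ZAR 480,802.06
Profit = ZAR 480,802.06 − ZAR 478,000.00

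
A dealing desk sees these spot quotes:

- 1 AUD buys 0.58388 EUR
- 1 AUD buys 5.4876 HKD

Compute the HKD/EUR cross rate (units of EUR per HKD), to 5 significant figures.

HKD/EUR = 0.10640

1 HKD ÷ 5.4876 = 0.182229 AUD
0.182229 AUD × 0.58388 = 0.1064 EUR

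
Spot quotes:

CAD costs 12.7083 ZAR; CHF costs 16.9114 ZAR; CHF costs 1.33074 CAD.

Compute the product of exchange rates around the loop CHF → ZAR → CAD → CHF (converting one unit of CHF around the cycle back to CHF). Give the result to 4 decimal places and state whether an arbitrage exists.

Around CHF → ZAR → CAD → CHF: 1 × 16.9114 ÷ 12.7083 ÷ 1.33074 = 0.999997
Product ≈ 1 (deviation 0.000%, within rounding noise).

1.0000 (no arbitrage)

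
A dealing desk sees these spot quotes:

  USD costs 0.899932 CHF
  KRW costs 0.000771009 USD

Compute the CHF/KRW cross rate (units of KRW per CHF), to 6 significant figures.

CHF/KRW = 1441.22

1 CHF ÷ 0.899932 = 1.1112 USD
1.1112 USD ÷ 0.000771009 = 1441.22 KRW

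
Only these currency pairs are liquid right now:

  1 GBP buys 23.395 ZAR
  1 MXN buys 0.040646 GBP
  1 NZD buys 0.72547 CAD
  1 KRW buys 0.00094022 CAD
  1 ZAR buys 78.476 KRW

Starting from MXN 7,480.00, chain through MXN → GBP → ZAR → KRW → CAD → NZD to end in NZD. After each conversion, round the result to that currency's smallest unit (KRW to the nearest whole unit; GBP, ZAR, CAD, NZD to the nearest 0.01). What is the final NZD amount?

MXN 7,480.00 × 0.040646 = GBP 304.03
GBP 304.03 × 23.395 = ZAR 7,112.78
ZAR 7,112.78 × 78.476 = KRW 558,183
KRW 558,183 × 0.00094022 = CAD 524.81
CAD 524.81 ÷ 0.72547 = NZD 723.41

NZD 723.41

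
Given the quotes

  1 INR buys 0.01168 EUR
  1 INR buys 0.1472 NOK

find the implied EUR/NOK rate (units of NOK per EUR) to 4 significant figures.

1 EUR ÷ 0.01168 = 85.6164 INR
85.6164 INR × 0.1472 = 12.6027 NOK

EUR/NOK = 12.60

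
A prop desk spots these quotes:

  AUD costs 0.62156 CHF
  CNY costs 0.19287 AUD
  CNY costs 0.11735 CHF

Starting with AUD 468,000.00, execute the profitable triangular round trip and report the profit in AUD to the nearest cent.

Profitable loop is AUD → CHF → CNY → AUD:
AUD 468,000.00 × 0.62156 = CHF 290,890.08
CHF 290,890.08 ÷ 0.11735 = CNY 2,478,824.71
CNY 2,478,824.71 × 0.19287 = AUD 478,090.92
Profit = AUD 478,090.92 − AUD 468,000.00

Profit: AUD 10,090.92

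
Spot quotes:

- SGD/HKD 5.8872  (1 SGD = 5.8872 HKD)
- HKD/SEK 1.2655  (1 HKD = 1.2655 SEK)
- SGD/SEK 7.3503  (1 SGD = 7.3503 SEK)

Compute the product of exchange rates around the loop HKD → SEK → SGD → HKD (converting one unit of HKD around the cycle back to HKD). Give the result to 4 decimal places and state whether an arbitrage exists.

Around HKD → SEK → SGD → HKD: 1 × 1.2655 ÷ 7.3503 × 5.8872 = 1.013598
Product > 1; profitable direction is HKD → SEK → SGD → HKD.

1.0136 (arbitrage exists)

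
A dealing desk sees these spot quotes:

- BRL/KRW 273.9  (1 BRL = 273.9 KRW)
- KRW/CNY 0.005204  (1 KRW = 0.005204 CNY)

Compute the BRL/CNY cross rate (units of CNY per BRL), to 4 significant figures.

BRL/CNY = 1.425

1 BRL × 273.9 = 273.9 KRW
273.9 KRW × 0.005204 = 1.42538 CNY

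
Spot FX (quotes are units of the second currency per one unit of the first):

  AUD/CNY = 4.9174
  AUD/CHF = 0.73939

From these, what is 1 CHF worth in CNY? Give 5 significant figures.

1 CHF ÷ 0.73939 = 1.35247 AUD
1.35247 AUD × 4.9174 = 6.65062 CNY

CHF/CNY = 6.6506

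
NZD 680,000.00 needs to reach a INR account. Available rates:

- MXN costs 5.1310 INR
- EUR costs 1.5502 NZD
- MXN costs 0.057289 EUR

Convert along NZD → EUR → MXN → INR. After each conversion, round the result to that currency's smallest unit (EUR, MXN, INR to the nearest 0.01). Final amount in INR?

INR 39,287,279.49

NZD 680,000.00 ÷ 1.5502 = EUR 438,653.08
EUR 438,653.08 ÷ 0.057289 = MXN 7,656,846.52
MXN 7,656,846.52 × 5.1310 = INR 39,287,279.49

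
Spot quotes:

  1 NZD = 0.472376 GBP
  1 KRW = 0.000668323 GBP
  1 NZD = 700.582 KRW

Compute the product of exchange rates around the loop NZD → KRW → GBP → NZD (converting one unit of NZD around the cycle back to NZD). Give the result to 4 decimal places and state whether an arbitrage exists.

0.9912 (arbitrage exists)

Around NZD → KRW → GBP → NZD: 1 × 700.582 × 0.000668323 ÷ 0.472376 = 0.991191
Product < 1; profitable direction is NZD → GBP → KRW → NZD.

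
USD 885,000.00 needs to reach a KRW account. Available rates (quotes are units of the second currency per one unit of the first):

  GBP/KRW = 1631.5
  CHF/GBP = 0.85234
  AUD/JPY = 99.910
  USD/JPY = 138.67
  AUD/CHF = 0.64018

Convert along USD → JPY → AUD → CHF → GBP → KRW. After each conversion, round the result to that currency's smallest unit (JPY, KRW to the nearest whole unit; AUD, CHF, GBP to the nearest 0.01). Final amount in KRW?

KRW 1,093,500,231

USD 885,000.00 × 138.67 = JPY 122,722,950
JPY 122,722,950 ÷ 99.910 = AUD 1,228,335.00
AUD 1,228,335.00 × 0.64018 = CHF 786,355.50
CHF 786,355.50 × 0.85234 = GBP 670,242.25
GBP 670,242.25 × 1631.5 = KRW 1,093,500,231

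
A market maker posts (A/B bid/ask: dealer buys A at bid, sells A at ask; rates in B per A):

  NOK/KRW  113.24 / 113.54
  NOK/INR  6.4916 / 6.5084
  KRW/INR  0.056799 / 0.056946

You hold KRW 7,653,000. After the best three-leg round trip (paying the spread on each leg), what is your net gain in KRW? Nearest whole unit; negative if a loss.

Net profit: KRW 30,717

Best loop KRW → NOK → INR → KRW:
KRW 7,653,000 ÷ 113.54 (buy NOK at ask) = NOK 67,403.56
NOK 67,403.56 × 6.4916 (sell NOK at bid) = INR 437,556.94
INR 437,556.94 ÷ 0.056946 (buy KRW at ask) = KRW 7,683,717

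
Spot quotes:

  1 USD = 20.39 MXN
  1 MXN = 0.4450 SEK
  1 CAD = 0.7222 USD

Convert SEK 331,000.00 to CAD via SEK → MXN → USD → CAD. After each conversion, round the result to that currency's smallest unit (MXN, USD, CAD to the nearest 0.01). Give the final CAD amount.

CAD 50,511.85

SEK 331,000.00 ÷ 0.4450 = MXN 743,820.22
MXN 743,820.22 ÷ 20.39 = USD 36,479.66
USD 36,479.66 ÷ 0.7222 = CAD 50,511.85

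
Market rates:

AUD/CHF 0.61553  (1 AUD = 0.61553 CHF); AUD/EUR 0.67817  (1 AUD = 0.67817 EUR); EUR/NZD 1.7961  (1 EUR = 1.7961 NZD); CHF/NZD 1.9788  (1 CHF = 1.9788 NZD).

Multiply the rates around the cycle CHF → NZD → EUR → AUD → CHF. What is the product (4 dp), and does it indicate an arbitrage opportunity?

1.0000 (no arbitrage)

Around CHF → NZD → EUR → AUD → CHF: 1 × 1.9788 ÷ 1.7961 ÷ 0.67817 × 0.61553 = 0.999959
Product ≈ 1 (deviation 0.004%, within rounding noise).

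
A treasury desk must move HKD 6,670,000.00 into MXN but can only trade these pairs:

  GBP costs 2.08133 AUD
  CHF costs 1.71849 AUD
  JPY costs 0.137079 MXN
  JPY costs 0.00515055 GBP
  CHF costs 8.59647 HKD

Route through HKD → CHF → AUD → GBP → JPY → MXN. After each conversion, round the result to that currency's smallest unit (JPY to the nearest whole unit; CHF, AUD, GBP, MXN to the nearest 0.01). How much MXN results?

MXN 17,050,183.89

HKD 6,670,000.00 ÷ 8.59647 = CHF 775,899.88
CHF 775,899.88 × 1.71849 = AUD 1,333,376.18
AUD 1,333,376.18 ÷ 2.08133 = GBP 640,636.60
GBP 640,636.60 ÷ 0.00515055 = JPY 124,382,173
JPY 124,382,173 × 0.137079 = MXN 17,050,183.89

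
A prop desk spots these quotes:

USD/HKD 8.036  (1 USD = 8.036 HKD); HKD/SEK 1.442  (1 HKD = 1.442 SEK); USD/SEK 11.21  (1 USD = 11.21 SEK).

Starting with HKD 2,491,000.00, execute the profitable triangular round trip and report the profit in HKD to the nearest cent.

Profit: HKD 83,976.70

Profitable loop is HKD → SEK → USD → HKD:
HKD 2,491,000.00 × 1.442 = SEK 3,592,022.00
SEK 3,592,022.00 ÷ 11.21 = USD 320,430.15
USD 320,430.15 × 8.036 = HKD 2,574,976.70
Profit = HKD 2,574,976.70 − HKD 2,491,000.00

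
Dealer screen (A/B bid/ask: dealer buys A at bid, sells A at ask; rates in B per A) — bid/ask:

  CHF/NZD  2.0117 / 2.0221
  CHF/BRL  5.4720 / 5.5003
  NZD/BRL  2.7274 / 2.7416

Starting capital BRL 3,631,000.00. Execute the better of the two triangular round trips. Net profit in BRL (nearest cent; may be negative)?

Net result: BRL -8,971.00 (no profitable arbitrage after spreads)

Best loop BRL → CHF → NZD → BRL:
BRL 3,631,000.00 ÷ 5.5003 (buy CHF at ask) = CHF 660,145.81
CHF 660,145.81 × 2.0117 (sell CHF at bid) = NZD 1,328,015.33
NZD 1,328,015.33 × 2.7274 (sell NZD at bid) = BRL 3,622,029.00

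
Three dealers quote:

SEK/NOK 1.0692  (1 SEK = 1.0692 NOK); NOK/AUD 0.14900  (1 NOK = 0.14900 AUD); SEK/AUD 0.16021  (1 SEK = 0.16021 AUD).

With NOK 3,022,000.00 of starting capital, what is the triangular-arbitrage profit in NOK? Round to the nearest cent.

Profitable loop is NOK → SEK → AUD → NOK:
NOK 3,022,000.00 ÷ 1.0692 = SEK 2,826,412.27
SEK 2,826,412.27 × 0.16021 = AUD 452,819.51
AUD 452,819.51 ÷ 0.14900 = NOK 3,039,057.11
Profit = NOK 3,039,057.11 − NOK 3,022,000.00

Profit: NOK 17,057.11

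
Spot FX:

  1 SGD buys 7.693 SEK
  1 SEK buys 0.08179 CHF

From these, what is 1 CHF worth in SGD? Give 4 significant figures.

CHF/SGD = 1.589

1 CHF ÷ 0.08179 = 12.2264 SEK
12.2264 SEK ÷ 7.693 = 1.58929 SGD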